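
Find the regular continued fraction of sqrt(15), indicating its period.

Write x_i = (sqrt(15) + m_i)/d_i with (m_0, d_0) = (0, 1). a_0 = floor(sqrt(15)) = 3, since 3^2 = 9 <= 15 < 16 = 4^2.
Iterate m_{i+1} = d_i*a_i - m_i, d_{i+1} = (15 - m_{i+1}^2)/d_i, a_{i+1} = floor((a_0 + m_{i+1})/d_{i+1}):
  m_1 = 1*3 - 0 = 3, d_1 = (15 - 3^2)/1 = 6/1 = 6, a_1 = floor((3 + 3)/6) = 1.
  m_2 = 6*1 - 3 = 3, d_2 = (15 - 3^2)/6 = 6/6 = 1, a_2 = floor((3 + 3)/1) = 6.
  m_3 = 1*6 - 3 = 3, d_3 = (15 - 3^2)/1 = 6/1 = 6: (m_3, d_3) = (m_1, d_1) = (3, 6), so from here the quotients repeat a_1, a_2; the period length is 2.
Hence the expansion of sqrt(15) is a_0 = 3 followed by the repeating block 1, 6 (period 2).

[3; (1, 6)]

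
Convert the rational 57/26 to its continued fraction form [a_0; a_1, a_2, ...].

[2; 5, 5]

Run the Euclidean algorithm on 57 and 26; the successive quotients are the partial quotients a_0, a_1, ... (each step inverts the fractional part left over by the previous one):
  57 = 2*26 + 5, so a_0 = 2.
  26 = 5*5 + 1, so a_1 = 5.
  5 = 5*1 + 0, so a_2 = 5.
The remainder reaches 0 after 3 divisions, so the expansion has 3 partial quotients, read off in order.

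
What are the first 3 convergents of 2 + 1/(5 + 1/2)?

2/1, 11/5, 24/11

Using the convergent recurrence p_i = a_i*p_{i-1} + p_{i-2}, q_i = a_i*q_{i-1} + q_{i-2} with p_{-2}=0, p_{-1}=1, q_{-2}=1, q_{-1}=0:
  i=0: a_0=2, p_0 = 2*1 + 0 = 2, q_0 = 2*0 + 1 = 1.
  i=1: a_1=5, p_1 = 5*2 + 1 = 11, q_1 = 5*1 + 0 = 5.
  i=2: a_2=2, p_2 = 2*11 + 2 = 24, q_2 = 2*5 + 1 = 11.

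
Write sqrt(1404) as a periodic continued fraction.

[37; (2, 7, 1, 4, 1, 7, 2, 74)]

Write x_i = (sqrt(1404) + m_i)/d_i with (m_0, d_0) = (0, 1). a_0 = floor(sqrt(1404)) = 37, since 37^2 = 1369 <= 1404 < 1444 = 38^2.
Iterate m_{i+1} = d_i*a_i - m_i, d_{i+1} = (1404 - m_{i+1}^2)/d_i, a_{i+1} = floor((a_0 + m_{i+1})/d_{i+1}):
  m_1 = 1*37 - 0 = 37, d_1 = (1404 - 37^2)/1 = 35/1 = 35, a_1 = floor((37 + 37)/35) = 2.
  m_2 = 35*2 - 37 = 33, d_2 = (1404 - 33^2)/35 = 315/35 = 9, a_2 = floor((37 + 33)/9) = 7.
  m_3 = 9*7 - 33 = 30, d_3 = (1404 - 30^2)/9 = 504/9 = 56, a_3 = floor((37 + 30)/56) = 1.
  m_4 = 56*1 - 30 = 26, d_4 = (1404 - 26^2)/56 = 728/56 = 13, a_4 = floor((37 + 26)/13) = 4.
  m_5 = 13*4 - 26 = 26, d_5 = (1404 - 26^2)/13 = 728/13 = 56, a_5 = floor((37 + 26)/56) = 1.
  m_6 = 56*1 - 26 = 30, d_6 = (1404 - 30^2)/56 = 504/56 = 9, a_6 = floor((37 + 30)/9) = 7.
  m_7 = 9*7 - 30 = 33, d_7 = (1404 - 33^2)/9 = 315/9 = 35, a_7 = floor((37 + 33)/35) = 2.
  m_8 = 35*2 - 33 = 37, d_8 = (1404 - 37^2)/35 = 35/35 = 1, a_8 = floor((37 + 37)/1) = 74.
  m_9 = 1*74 - 37 = 37, d_9 = (1404 - 37^2)/1 = 35/1 = 35: (m_9, d_9) = (m_1, d_1) = (37, 35), so from here the quotients repeat a_1, ..., a_8; the period length is 8.
Hence the expansion of sqrt(1404) is a_0 = 37 followed by the repeating block 2, 7, 1, 4, 1, 7, 2, 74 (period 8).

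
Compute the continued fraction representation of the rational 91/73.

[1; 4, 18]

Run the Euclidean algorithm on 91 and 73; the successive quotients are the partial quotients a_0, a_1, ... (each step inverts the fractional part left over by the previous one):
  91 = 1*73 + 18, so a_0 = 1.
  73 = 4*18 + 1, so a_1 = 4.
  18 = 18*1 + 0, so a_2 = 18.
The remainder reaches 0 after 3 divisions, so the expansion has 3 partial quotients, read off in order.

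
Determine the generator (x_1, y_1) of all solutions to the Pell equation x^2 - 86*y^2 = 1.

First expand sqrt(86) as a continued fraction. With x_i = (sqrt(86) + m_i)/d_i and (m_0, d_0) = (0, 1): a_0 = floor(sqrt(86)) = 9, since 9^2 = 81 <= 86 < 100 = 10^2.
Iterate m_{i+1} = d_i*a_i - m_i, d_{i+1} = (86 - m_{i+1}^2)/d_i, a_{i+1} = floor((a_0 + m_{i+1})/d_{i+1}):
  m_1 = 1*9 - 0 = 9, d_1 = (86 - 9^2)/1 = 5/1 = 5, a_1 = floor((9 + 9)/5) = 3.
  m_2 = 5*3 - 9 = 6, d_2 = (86 - 6^2)/5 = 50/5 = 10, a_2 = floor((9 + 6)/10) = 1.
  m_3 = 10*1 - 6 = 4, d_3 = (86 - 4^2)/10 = 70/10 = 7, a_3 = floor((9 + 4)/7) = 1.
  m_4 = 7*1 - 4 = 3, d_4 = (86 - 3^2)/7 = 77/7 = 11, a_4 = floor((9 + 3)/11) = 1.
  m_5 = 11*1 - 3 = 8, d_5 = (86 - 8^2)/11 = 22/11 = 2, a_5 = floor((9 + 8)/2) = 8.
  m_6 = 2*8 - 8 = 8, d_6 = (86 - 8^2)/2 = 22/2 = 11, a_6 = floor((9 + 8)/11) = 1.
  m_7 = 11*1 - 8 = 3, d_7 = (86 - 3^2)/11 = 77/11 = 7, a_7 = floor((9 + 3)/7) = 1.
  m_8 = 7*1 - 3 = 4, d_8 = (86 - 4^2)/7 = 70/7 = 10, a_8 = floor((9 + 4)/10) = 1.
  m_9 = 10*1 - 4 = 6, d_9 = (86 - 6^2)/10 = 50/10 = 5, a_9 = floor((9 + 6)/5) = 3.
  m_10 = 5*3 - 6 = 9, d_10 = (86 - 9^2)/5 = 5/5 = 1, a_10 = floor((9 + 9)/1) = 18.
  m_11 = 1*18 - 9 = 9, d_11 = (86 - 9^2)/1 = 5/1 = 5: (m_11, d_11) = (m_1, d_1) = (9, 5), so from here the quotients repeat a_1, ..., a_10; the period length is 10.
So sqrt(86) = [9; (3, 1, 1, 1, 8, 1, 1, 1, 3, 18)] with period length k = 10.
k is even, so the fundamental solution of x^2 - 86y^2 = 1 is (p_{k-1}, q_{k-1}) = (p_9, q_9); compute convergents through index 9.
Convergents (p_i = a_i*p_{i-1} + p_{i-2}, q_i = a_i*q_{i-1} + q_{i-2} with p_{-2}=0, p_{-1}=1, q_{-2}=1, q_{-1}=0):
  i=0: a_0=9, p_0 = 9*1 + 0 = 9, q_0 = 9*0 + 1 = 1.
  i=1: a_1=3, p_1 = 3*9 + 1 = 28, q_1 = 3*1 + 0 = 3.
  i=2: a_2=1, p_2 = 1*28 + 9 = 37, q_2 = 1*3 + 1 = 4.
  i=3: a_3=1, p_3 = 1*37 + 28 = 65, q_3 = 1*4 + 3 = 7.
  i=4: a_4=1, p_4 = 1*65 + 37 = 102, q_4 = 1*7 + 4 = 11.
  i=5: a_5=8, p_5 = 8*102 + 65 = 881, q_5 = 8*11 + 7 = 95.
  i=6: a_6=1, p_6 = 1*881 + 102 = 983, q_6 = 1*95 + 11 = 106.
  i=7: a_7=1, p_7 = 1*983 + 881 = 1864, q_7 = 1*106 + 95 = 201.
  i=8: a_8=1, p_8 = 1*1864 + 983 = 2847, q_8 = 1*201 + 106 = 307.
  i=9: a_9=3, p_9 = 3*2847 + 1864 = 10405, q_9 = 3*307 + 201 = 1122.
Check: 10405^2 - 86*1122^2 = 108264025 - 108264024 = 1, so (x, y) = (10405, 1122) solves the equation, and by the theorem it is the least positive solution.

(x, y) = (10405, 1122)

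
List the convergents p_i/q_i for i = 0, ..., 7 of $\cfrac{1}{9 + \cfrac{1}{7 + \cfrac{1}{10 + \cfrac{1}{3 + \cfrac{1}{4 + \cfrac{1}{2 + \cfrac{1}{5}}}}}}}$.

0/1, 1/9, 7/64, 71/649, 220/2011, 951/8693, 2122/19397, 11561/105678

Using the convergent recurrence p_i = a_i*p_{i-1} + p_{i-2}, q_i = a_i*q_{i-1} + q_{i-2} with p_{-2}=0, p_{-1}=1, q_{-2}=1, q_{-1}=0:
  i=0: a_0=0, p_0 = 0*1 + 0 = 0, q_0 = 0*0 + 1 = 1.
  i=1: a_1=9, p_1 = 9*0 + 1 = 1, q_1 = 9*1 + 0 = 9.
  i=2: a_2=7, p_2 = 7*1 + 0 = 7, q_2 = 7*9 + 1 = 64.
  i=3: a_3=10, p_3 = 10*7 + 1 = 71, q_3 = 10*64 + 9 = 649.
  i=4: a_4=3, p_4 = 3*71 + 7 = 220, q_4 = 3*649 + 64 = 2011.
  i=5: a_5=4, p_5 = 4*220 + 71 = 951, q_5 = 4*2011 + 649 = 8693.
  i=6: a_6=2, p_6 = 2*951 + 220 = 2122, q_6 = 2*8693 + 2011 = 19397.
  i=7: a_7=5, p_7 = 5*2122 + 951 = 11561, q_7 = 5*19397 + 8693 = 105678.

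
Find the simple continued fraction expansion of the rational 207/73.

Run the Euclidean algorithm on 207 and 73; the successive quotients are the partial quotients a_0, a_1, ... (each step inverts the fractional part left over by the previous one):
  207 = 2*73 + 61, so a_0 = 2.
  73 = 1*61 + 12, so a_1 = 1.
  61 = 5*12 + 1, so a_2 = 5.
  12 = 12*1 + 0, so a_3 = 12.
The remainder reaches 0 after 4 divisions, so the expansion has 4 partial quotients, read off in order.

[2; 1, 5, 12]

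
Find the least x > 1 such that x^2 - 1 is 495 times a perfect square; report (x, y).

(x, y) = (89, 4)

First expand sqrt(495) as a continued fraction. With x_i = (sqrt(495) + m_i)/d_i and (m_0, d_0) = (0, 1): a_0 = floor(sqrt(495)) = 22, since 22^2 = 484 <= 495 < 529 = 23^2.
Iterate m_{i+1} = d_i*a_i - m_i, d_{i+1} = (495 - m_{i+1}^2)/d_i, a_{i+1} = floor((a_0 + m_{i+1})/d_{i+1}):
  m_1 = 1*22 - 0 = 22, d_1 = (495 - 22^2)/1 = 11/1 = 11, a_1 = floor((22 + 22)/11) = 4.
  m_2 = 11*4 - 22 = 22, d_2 = (495 - 22^2)/11 = 11/11 = 1, a_2 = floor((22 + 22)/1) = 44.
  m_3 = 1*44 - 22 = 22, d_3 = (495 - 22^2)/1 = 11/1 = 11: (m_3, d_3) = (m_1, d_1) = (22, 11), so from here the quotients repeat a_1, a_2; the period length is 2.
So sqrt(495) = [22; (4, 44)] with period length k = 2.
k is even, so the fundamental solution of x^2 - 495y^2 = 1 is (p_{k-1}, q_{k-1}) = (p_1, q_1); compute convergents through index 1.
Convergents (p_i = a_i*p_{i-1} + p_{i-2}, q_i = a_i*q_{i-1} + q_{i-2} with p_{-2}=0, p_{-1}=1, q_{-2}=1, q_{-1}=0):
  i=0: a_0=22, p_0 = 22*1 + 0 = 22, q_0 = 22*0 + 1 = 1.
  i=1: a_1=4, p_1 = 4*22 + 1 = 89, q_1 = 4*1 + 0 = 4.
Check: 89^2 - 495*4^2 = 7921 - 7920 = 1, so (x, y) = (89, 4) solves the equation, and by the theorem it is the least positive solution.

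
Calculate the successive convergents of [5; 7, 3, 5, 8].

Using the convergent recurrence p_i = a_i*p_{i-1} + p_{i-2}, q_i = a_i*q_{i-1} + q_{i-2} with p_{-2}=0, p_{-1}=1, q_{-2}=1, q_{-1}=0:
  i=0: a_0=5, p_0 = 5*1 + 0 = 5, q_0 = 5*0 + 1 = 1.
  i=1: a_1=7, p_1 = 7*5 + 1 = 36, q_1 = 7*1 + 0 = 7.
  i=2: a_2=3, p_2 = 3*36 + 5 = 113, q_2 = 3*7 + 1 = 22.
  i=3: a_3=5, p_3 = 5*113 + 36 = 601, q_3 = 5*22 + 7 = 117.
  i=4: a_4=8, p_4 = 8*601 + 113 = 4921, q_4 = 8*117 + 22 = 958.

5/1, 36/7, 113/22, 601/117, 4921/958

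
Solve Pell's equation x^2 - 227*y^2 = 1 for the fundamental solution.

(x, y) = (226, 15)

First expand sqrt(227) as a continued fraction. With x_i = (sqrt(227) + m_i)/d_i and (m_0, d_0) = (0, 1): a_0 = floor(sqrt(227)) = 15, since 15^2 = 225 <= 227 < 256 = 16^2.
Iterate m_{i+1} = d_i*a_i - m_i, d_{i+1} = (227 - m_{i+1}^2)/d_i, a_{i+1} = floor((a_0 + m_{i+1})/d_{i+1}):
  m_1 = 1*15 - 0 = 15, d_1 = (227 - 15^2)/1 = 2/1 = 2, a_1 = floor((15 + 15)/2) = 15.
  m_2 = 2*15 - 15 = 15, d_2 = (227 - 15^2)/2 = 2/2 = 1, a_2 = floor((15 + 15)/1) = 30.
  m_3 = 1*30 - 15 = 15, d_3 = (227 - 15^2)/1 = 2/1 = 2: (m_3, d_3) = (m_1, d_1) = (15, 2), so from here the quotients repeat a_1, a_2; the period length is 2.
So sqrt(227) = [15; (15, 30)] with period length k = 2.
k is even, so the fundamental solution of x^2 - 227y^2 = 1 is (p_{k-1}, q_{k-1}) = (p_1, q_1); compute convergents through index 1.
Convergents (p_i = a_i*p_{i-1} + p_{i-2}, q_i = a_i*q_{i-1} + q_{i-2} with p_{-2}=0, p_{-1}=1, q_{-2}=1, q_{-1}=0):
  i=0: a_0=15, p_0 = 15*1 + 0 = 15, q_0 = 15*0 + 1 = 1.
  i=1: a_1=15, p_1 = 15*15 + 1 = 226, q_1 = 15*1 + 0 = 15.
Check: 226^2 - 227*15^2 = 51076 - 51075 = 1, so (x, y) = (226, 15) solves the equation, and by the theorem it is the least positive solution.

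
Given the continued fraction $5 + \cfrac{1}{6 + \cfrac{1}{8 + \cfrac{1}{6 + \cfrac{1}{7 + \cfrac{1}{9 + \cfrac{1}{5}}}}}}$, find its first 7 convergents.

5/1, 31/6, 253/49, 1549/300, 11096/2149, 101413/19641, 518161/100354

Using the convergent recurrence p_i = a_i*p_{i-1} + p_{i-2}, q_i = a_i*q_{i-1} + q_{i-2} with p_{-2}=0, p_{-1}=1, q_{-2}=1, q_{-1}=0:
  i=0: a_0=5, p_0 = 5*1 + 0 = 5, q_0 = 5*0 + 1 = 1.
  i=1: a_1=6, p_1 = 6*5 + 1 = 31, q_1 = 6*1 + 0 = 6.
  i=2: a_2=8, p_2 = 8*31 + 5 = 253, q_2 = 8*6 + 1 = 49.
  i=3: a_3=6, p_3 = 6*253 + 31 = 1549, q_3 = 6*49 + 6 = 300.
  i=4: a_4=7, p_4 = 7*1549 + 253 = 11096, q_4 = 7*300 + 49 = 2149.
  i=5: a_5=9, p_5 = 9*11096 + 1549 = 101413, q_5 = 9*2149 + 300 = 19641.
  i=6: a_6=5, p_6 = 5*101413 + 11096 = 518161, q_6 = 5*19641 + 2149 = 100354.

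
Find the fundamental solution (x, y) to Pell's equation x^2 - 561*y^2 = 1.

First expand sqrt(561) as a continued fraction. With x_i = (sqrt(561) + m_i)/d_i and (m_0, d_0) = (0, 1): a_0 = floor(sqrt(561)) = 23, since 23^2 = 529 <= 561 < 576 = 24^2.
Iterate m_{i+1} = d_i*a_i - m_i, d_{i+1} = (561 - m_{i+1}^2)/d_i, a_{i+1} = floor((a_0 + m_{i+1})/d_{i+1}):
  m_1 = 1*23 - 0 = 23, d_1 = (561 - 23^2)/1 = 32/1 = 32, a_1 = floor((23 + 23)/32) = 1.
  m_2 = 32*1 - 23 = 9, d_2 = (561 - 9^2)/32 = 480/32 = 15, a_2 = floor((23 + 9)/15) = 2.
  m_3 = 15*2 - 9 = 21, d_3 = (561 - 21^2)/15 = 120/15 = 8, a_3 = floor((23 + 21)/8) = 5.
  m_4 = 8*5 - 21 = 19, d_4 = (561 - 19^2)/8 = 200/8 = 25, a_4 = floor((23 + 19)/25) = 1.
  m_5 = 25*1 - 19 = 6, d_5 = (561 - 6^2)/25 = 525/25 = 21, a_5 = floor((23 + 6)/21) = 1.
  m_6 = 21*1 - 6 = 15, d_6 = (561 - 15^2)/21 = 336/21 = 16, a_6 = floor((23 + 15)/16) = 2.
  m_7 = 16*2 - 15 = 17, d_7 = (561 - 17^2)/16 = 272/16 = 17, a_7 = floor((23 + 17)/17) = 2.
  m_8 = 17*2 - 17 = 17, d_8 = (561 - 17^2)/17 = 272/17 = 16, a_8 = floor((23 + 17)/16) = 2.
  m_9 = 16*2 - 17 = 15, d_9 = (561 - 15^2)/16 = 336/16 = 21, a_9 = floor((23 + 15)/21) = 1.
  m_10 = 21*1 - 15 = 6, d_10 = (561 - 6^2)/21 = 525/21 = 25, a_10 = floor((23 + 6)/25) = 1.
  m_11 = 25*1 - 6 = 19, d_11 = (561 - 19^2)/25 = 200/25 = 8, a_11 = floor((23 + 19)/8) = 5.
  m_12 = 8*5 - 19 = 21, d_12 = (561 - 21^2)/8 = 120/8 = 15, a_12 = floor((23 + 21)/15) = 2.
  m_13 = 15*2 - 21 = 9, d_13 = (561 - 9^2)/15 = 480/15 = 32, a_13 = floor((23 + 9)/32) = 1.
  m_14 = 32*1 - 9 = 23, d_14 = (561 - 23^2)/32 = 32/32 = 1, a_14 = floor((23 + 23)/1) = 46.
  m_15 = 1*46 - 23 = 23, d_15 = (561 - 23^2)/1 = 32/1 = 32: (m_15, d_15) = (m_1, d_1) = (23, 32), so from here the quotients repeat a_1, ..., a_14; the period length is 14.
So sqrt(561) = [23; (1, 2, 5, 1, 1, 2, 2, 2, 1, 1, 5, 2, 1, 46)] with period length k = 14.
k is even, so the fundamental solution of x^2 - 561y^2 = 1 is (p_{k-1}, q_{k-1}) = (p_13, q_13); compute convergents through index 13.
Convergents (p_i = a_i*p_{i-1} + p_{i-2}, q_i = a_i*q_{i-1} + q_{i-2} with p_{-2}=0, p_{-1}=1, q_{-2}=1, q_{-1}=0):
  i=0: a_0=23, p_0 = 23*1 + 0 = 23, q_0 = 23*0 + 1 = 1.
  i=1: a_1=1, p_1 = 1*23 + 1 = 24, q_1 = 1*1 + 0 = 1.
  i=2: a_2=2, p_2 = 2*24 + 23 = 71, q_2 = 2*1 + 1 = 3.
  i=3: a_3=5, p_3 = 5*71 + 24 = 379, q_3 = 5*3 + 1 = 16.
  i=4: a_4=1, p_4 = 1*379 + 71 = 450, q_4 = 1*16 + 3 = 19.
  i=5: a_5=1, p_5 = 1*450 + 379 = 829, q_5 = 1*19 + 16 = 35.
  i=6: a_6=2, p_6 = 2*829 + 450 = 2108, q_6 = 2*35 + 19 = 89.
  i=7: a_7=2, p_7 = 2*2108 + 829 = 5045, q_7 = 2*89 + 35 = 213.
  i=8: a_8=2, p_8 = 2*5045 + 2108 = 12198, q_8 = 2*213 + 89 = 515.
  i=9: a_9=1, p_9 = 1*12198 + 5045 = 17243, q_9 = 1*515 + 213 = 728.
  i=10: a_10=1, p_10 = 1*17243 + 12198 = 29441, q_10 = 1*728 + 515 = 1243.
  i=11: a_11=5, p_11 = 5*29441 + 17243 = 164448, q_11 = 5*1243 + 728 = 6943.
  i=12: a_12=2, p_12 = 2*164448 + 29441 = 358337, q_12 = 2*6943 + 1243 = 15129.
  i=13: a_13=1, p_13 = 1*358337 + 164448 = 522785, q_13 = 1*15129 + 6943 = 22072.
Check: 522785^2 - 561*22072^2 = 273304156225 - 273304156224 = 1, so (x, y) = (522785, 22072) solves the equation, and by the theorem it is the least positive solution.

(x, y) = (522785, 22072)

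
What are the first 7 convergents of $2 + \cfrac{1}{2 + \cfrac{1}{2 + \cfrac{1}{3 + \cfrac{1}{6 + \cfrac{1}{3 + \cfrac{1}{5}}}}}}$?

Using the convergent recurrence p_i = a_i*p_{i-1} + p_{i-2}, q_i = a_i*q_{i-1} + q_{i-2} with p_{-2}=0, p_{-1}=1, q_{-2}=1, q_{-1}=0:
  i=0: a_0=2, p_0 = 2*1 + 0 = 2, q_0 = 2*0 + 1 = 1.
  i=1: a_1=2, p_1 = 2*2 + 1 = 5, q_1 = 2*1 + 0 = 2.
  i=2: a_2=2, p_2 = 2*5 + 2 = 12, q_2 = 2*2 + 1 = 5.
  i=3: a_3=3, p_3 = 3*12 + 5 = 41, q_3 = 3*5 + 2 = 17.
  i=4: a_4=6, p_4 = 6*41 + 12 = 258, q_4 = 6*17 + 5 = 107.
  i=5: a_5=3, p_5 = 3*258 + 41 = 815, q_5 = 3*107 + 17 = 338.
  i=6: a_6=5, p_6 = 5*815 + 258 = 4333, q_6 = 5*338 + 107 = 1797.

2/1, 5/2, 12/5, 41/17, 258/107, 815/338, 4333/1797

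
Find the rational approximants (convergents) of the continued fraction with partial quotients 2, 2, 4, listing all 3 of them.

Using the convergent recurrence p_i = a_i*p_{i-1} + p_{i-2}, q_i = a_i*q_{i-1} + q_{i-2} with p_{-2}=0, p_{-1}=1, q_{-2}=1, q_{-1}=0:
  i=0: a_0=2, p_0 = 2*1 + 0 = 2, q_0 = 2*0 + 1 = 1.
  i=1: a_1=2, p_1 = 2*2 + 1 = 5, q_1 = 2*1 + 0 = 2.
  i=2: a_2=4, p_2 = 4*5 + 2 = 22, q_2 = 4*2 + 1 = 9.

2/1, 5/2, 22/9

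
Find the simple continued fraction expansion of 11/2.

[5; 2]

Run the Euclidean algorithm on 11 and 2; the successive quotients are the partial quotients a_0, a_1, ... (each step inverts the fractional part left over by the previous one):
  11 = 5*2 + 1, so a_0 = 5.
  2 = 2*1 + 0, so a_1 = 2.
The remainder reaches 0 after 2 divisions, so the expansion has 2 partial quotients, read off in order.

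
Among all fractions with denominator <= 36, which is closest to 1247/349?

Expand x = 1247/349 as a continued fraction with the Euclidean algorithm:
  1247 = 3*349 + 200, so a_0 = 3.
  349 = 1*200 + 149, so a_1 = 1.
  200 = 1*149 + 51, so a_2 = 1.
  149 = 2*51 + 47, so a_3 = 2.
  51 = 1*47 + 4, so a_4 = 1.
  47 = 11*4 + 3, so a_5 = 11.
  4 = 1*3 + 1, so a_6 = 1.
  3 = 3*1 + 0, so a_7 = 3.
so x = [3; 1, 1, 2, 1, 11, 1, 3].
Convergents (p_i = a_i*p_{i-1} + p_{i-2}, q_i = a_i*q_{i-1} + q_{i-2} with p_{-2}=0, p_{-1}=1, q_{-2}=1, q_{-1}=0), until the denominator exceeds 36:
  i=0: a_0=3, p_0 = 3*1 + 0 = 3, q_0 = 3*0 + 1 = 1.
  i=1: a_1=1, p_1 = 1*3 + 1 = 4, q_1 = 1*1 + 0 = 1.
  i=2: a_2=1, p_2 = 1*4 + 3 = 7, q_2 = 1*1 + 1 = 2.
  i=3: a_3=2, p_3 = 2*7 + 4 = 18, q_3 = 2*2 + 1 = 5.
  i=4: a_4=1, p_4 = 1*18 + 7 = 25, q_4 = 1*5 + 2 = 7.
  i=5: a_5=11, p_5 = 11*25 + 18 = 293, q_5 = 11*7 + 5 = 82.
q_5 = 82 > 36, so the last convergent with denominator <= 36 is p_4/q_4 = 25/7.
The closest fraction with denominator <= 36 is either p_4/q_4 or the intermediate fraction (k*p_4 + p_3)/(k*q_4 + q_3) with the largest k >= 1 whose denominator stays <= 36; these approach x as k grows, and every other convergent or intermediate fraction in range is farther away.
Largest k: floor((36 - q_3)/q_4) = floor((36 - 5)/7) = 4.
That gives (4*25 + 18)/(4*7 + 5) = 118/33.
Compare the errors: |x - 25/7| = |1247*7 - 25*349|/(349*7) = 4/2443, and |x - 118/33| = |1247*33 - 118*349|/(349*33) = 31/11517.
Cross-multiplying, 4*11517 = 46068 < 75733 = 31*2443, so 4/2443 is smaller: the convergent 25/7 is closer to x than 118/33.

25/7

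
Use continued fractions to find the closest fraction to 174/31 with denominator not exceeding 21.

Expand x = 174/31 as a continued fraction with the Euclidean algorithm:
  174 = 5*31 + 19, so a_0 = 5.
  31 = 1*19 + 12, so a_1 = 1.
  19 = 1*12 + 7, so a_2 = 1.
  12 = 1*7 + 5, so a_3 = 1.
  7 = 1*5 + 2, so a_4 = 1.
  5 = 2*2 + 1, so a_5 = 2.
  2 = 2*1 + 0, so a_6 = 2.
so x = [5; 1, 1, 1, 1, 2, 2].
Convergents (p_i = a_i*p_{i-1} + p_{i-2}, q_i = a_i*q_{i-1} + q_{i-2} with p_{-2}=0, p_{-1}=1, q_{-2}=1, q_{-1}=0), until the denominator exceeds 21:
  i=0: a_0=5, p_0 = 5*1 + 0 = 5, q_0 = 5*0 + 1 = 1.
  i=1: a_1=1, p_1 = 1*5 + 1 = 6, q_1 = 1*1 + 0 = 1.
  i=2: a_2=1, p_2 = 1*6 + 5 = 11, q_2 = 1*1 + 1 = 2.
  i=3: a_3=1, p_3 = 1*11 + 6 = 17, q_3 = 1*2 + 1 = 3.
  i=4: a_4=1, p_4 = 1*17 + 11 = 28, q_4 = 1*3 + 2 = 5.
  i=5: a_5=2, p_5 = 2*28 + 17 = 73, q_5 = 2*5 + 3 = 13.
  i=6: a_6=2, p_6 = 2*73 + 28 = 174, q_6 = 2*13 + 5 = 31.
q_6 = 31 > 21, so the last convergent with denominator <= 21 is p_5/q_5 = 73/13.
The closest fraction with denominator <= 21 is either p_5/q_5 or the intermediate fraction (k*p_5 + p_4)/(k*q_5 + q_4) with the largest k >= 1 whose denominator stays <= 21; these approach x as k grows, and every other convergent or intermediate fraction in range is farther away.
Largest k: floor((21 - q_4)/q_5) = floor((21 - 5)/13) = 1.
That gives (1*73 + 28)/(1*13 + 5) = 101/18.
Compare the errors: |x - 73/13| = |174*13 - 73*31|/(31*13) = 1/403, and |x - 101/18| = |174*18 - 101*31|/(31*18) = 1/558.
Cross-multiplying, 1*403 = 403 < 558 = 1*558, so 1/558 is smaller: the intermediate fraction 101/18 is closer to x than 73/13.

101/18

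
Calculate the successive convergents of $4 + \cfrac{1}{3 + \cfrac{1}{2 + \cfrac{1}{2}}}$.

4/1, 13/3, 30/7, 73/17

Using the convergent recurrence p_i = a_i*p_{i-1} + p_{i-2}, q_i = a_i*q_{i-1} + q_{i-2} with p_{-2}=0, p_{-1}=1, q_{-2}=1, q_{-1}=0:
  i=0: a_0=4, p_0 = 4*1 + 0 = 4, q_0 = 4*0 + 1 = 1.
  i=1: a_1=3, p_1 = 3*4 + 1 = 13, q_1 = 3*1 + 0 = 3.
  i=2: a_2=2, p_2 = 2*13 + 4 = 30, q_2 = 2*3 + 1 = 7.
  i=3: a_3=2, p_3 = 2*30 + 13 = 73, q_3 = 2*7 + 3 = 17.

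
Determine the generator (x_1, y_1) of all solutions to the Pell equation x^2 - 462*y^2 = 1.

(x, y) = (43, 2)

First expand sqrt(462) as a continued fraction. With x_i = (sqrt(462) + m_i)/d_i and (m_0, d_0) = (0, 1): a_0 = floor(sqrt(462)) = 21, since 21^2 = 441 <= 462 < 484 = 22^2.
Iterate m_{i+1} = d_i*a_i - m_i, d_{i+1} = (462 - m_{i+1}^2)/d_i, a_{i+1} = floor((a_0 + m_{i+1})/d_{i+1}):
  m_1 = 1*21 - 0 = 21, d_1 = (462 - 21^2)/1 = 21/1 = 21, a_1 = floor((21 + 21)/21) = 2.
  m_2 = 21*2 - 21 = 21, d_2 = (462 - 21^2)/21 = 21/21 = 1, a_2 = floor((21 + 21)/1) = 42.
  m_3 = 1*42 - 21 = 21, d_3 = (462 - 21^2)/1 = 21/1 = 21: (m_3, d_3) = (m_1, d_1) = (21, 21), so from here the quotients repeat a_1, a_2; the period length is 2.
So sqrt(462) = [21; (2, 42)] with period length k = 2.
k is even, so the fundamental solution of x^2 - 462y^2 = 1 is (p_{k-1}, q_{k-1}) = (p_1, q_1); compute convergents through index 1.
Convergents (p_i = a_i*p_{i-1} + p_{i-2}, q_i = a_i*q_{i-1} + q_{i-2} with p_{-2}=0, p_{-1}=1, q_{-2}=1, q_{-1}=0):
  i=0: a_0=21, p_0 = 21*1 + 0 = 21, q_0 = 21*0 + 1 = 1.
  i=1: a_1=2, p_1 = 2*21 + 1 = 43, q_1 = 2*1 + 0 = 2.
Check: 43^2 - 462*2^2 = 1849 - 1848 = 1, so (x, y) = (43, 2) solves the equation, and by the theorem it is the least positive solution.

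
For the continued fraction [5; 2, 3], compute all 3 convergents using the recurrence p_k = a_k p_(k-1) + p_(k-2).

5/1, 11/2, 38/7

Using the convergent recurrence p_i = a_i*p_{i-1} + p_{i-2}, q_i = a_i*q_{i-1} + q_{i-2} with p_{-2}=0, p_{-1}=1, q_{-2}=1, q_{-1}=0:
  i=0: a_0=5, p_0 = 5*1 + 0 = 5, q_0 = 5*0 + 1 = 1.
  i=1: a_1=2, p_1 = 2*5 + 1 = 11, q_1 = 2*1 + 0 = 2.
  i=2: a_2=3, p_2 = 3*11 + 5 = 38, q_2 = 3*2 + 1 = 7.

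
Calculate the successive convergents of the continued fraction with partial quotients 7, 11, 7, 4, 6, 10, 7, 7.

7/1, 78/11, 553/78, 2290/323, 14293/2016, 145220/20483, 1030833/145397, 7361051/1038262

Using the convergent recurrence p_i = a_i*p_{i-1} + p_{i-2}, q_i = a_i*q_{i-1} + q_{i-2} with p_{-2}=0, p_{-1}=1, q_{-2}=1, q_{-1}=0:
  i=0: a_0=7, p_0 = 7*1 + 0 = 7, q_0 = 7*0 + 1 = 1.
  i=1: a_1=11, p_1 = 11*7 + 1 = 78, q_1 = 11*1 + 0 = 11.
  i=2: a_2=7, p_2 = 7*78 + 7 = 553, q_2 = 7*11 + 1 = 78.
  i=3: a_3=4, p_3 = 4*553 + 78 = 2290, q_3 = 4*78 + 11 = 323.
  i=4: a_4=6, p_4 = 6*2290 + 553 = 14293, q_4 = 6*323 + 78 = 2016.
  i=5: a_5=10, p_5 = 10*14293 + 2290 = 145220, q_5 = 10*2016 + 323 = 20483.
  i=6: a_6=7, p_6 = 7*145220 + 14293 = 1030833, q_6 = 7*20483 + 2016 = 145397.
  i=7: a_7=7, p_7 = 7*1030833 + 145220 = 7361051, q_7 = 7*145397 + 20483 = 1038262.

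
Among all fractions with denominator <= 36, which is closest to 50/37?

27/20

Expand x = 50/37 as a continued fraction with the Euclidean algorithm:
  50 = 1*37 + 13, so a_0 = 1.
  37 = 2*13 + 11, so a_1 = 2.
  13 = 1*11 + 2, so a_2 = 1.
  11 = 5*2 + 1, so a_3 = 5.
  2 = 2*1 + 0, so a_4 = 2.
so x = [1; 2, 1, 5, 2].
Convergents (p_i = a_i*p_{i-1} + p_{i-2}, q_i = a_i*q_{i-1} + q_{i-2} with p_{-2}=0, p_{-1}=1, q_{-2}=1, q_{-1}=0), until the denominator exceeds 36:
  i=0: a_0=1, p_0 = 1*1 + 0 = 1, q_0 = 1*0 + 1 = 1.
  i=1: a_1=2, p_1 = 2*1 + 1 = 3, q_1 = 2*1 + 0 = 2.
  i=2: a_2=1, p_2 = 1*3 + 1 = 4, q_2 = 1*2 + 1 = 3.
  i=3: a_3=5, p_3 = 5*4 + 3 = 23, q_3 = 5*3 + 2 = 17.
  i=4: a_4=2, p_4 = 2*23 + 4 = 50, q_4 = 2*17 + 3 = 37.
q_4 = 37 > 36, so the last convergent with denominator <= 36 is p_3/q_3 = 23/17.
The closest fraction with denominator <= 36 is either p_3/q_3 or the intermediate fraction (k*p_3 + p_2)/(k*q_3 + q_2) with the largest k >= 1 whose denominator stays <= 36; these approach x as k grows, and every other convergent or intermediate fraction in range is farther away.
Largest k: floor((36 - q_2)/q_3) = floor((36 - 3)/17) = 1.
That gives (1*23 + 4)/(1*17 + 3) = 27/20.
Compare the errors: |x - 23/17| = |50*17 - 23*37|/(37*17) = 1/629, and |x - 27/20| = |50*20 - 27*37|/(37*20) = 1/740.
Cross-multiplying, 1*629 = 629 < 740 = 1*740, so 1/740 is smaller: the intermediate fraction 27/20 is closer to x than 23/17.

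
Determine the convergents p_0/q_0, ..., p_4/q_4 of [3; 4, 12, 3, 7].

3/1, 13/4, 159/49, 490/151, 3589/1106

Using the convergent recurrence p_i = a_i*p_{i-1} + p_{i-2}, q_i = a_i*q_{i-1} + q_{i-2} with p_{-2}=0, p_{-1}=1, q_{-2}=1, q_{-1}=0:
  i=0: a_0=3, p_0 = 3*1 + 0 = 3, q_0 = 3*0 + 1 = 1.
  i=1: a_1=4, p_1 = 4*3 + 1 = 13, q_1 = 4*1 + 0 = 4.
  i=2: a_2=12, p_2 = 12*13 + 3 = 159, q_2 = 12*4 + 1 = 49.
  i=3: a_3=3, p_3 = 3*159 + 13 = 490, q_3 = 3*49 + 4 = 151.
  i=4: a_4=7, p_4 = 7*490 + 159 = 3589, q_4 = 7*151 + 49 = 1106.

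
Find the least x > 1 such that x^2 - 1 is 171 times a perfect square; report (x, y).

First expand sqrt(171) as a continued fraction. With x_i = (sqrt(171) + m_i)/d_i and (m_0, d_0) = (0, 1): a_0 = floor(sqrt(171)) = 13, since 13^2 = 169 <= 171 < 196 = 14^2.
Iterate m_{i+1} = d_i*a_i - m_i, d_{i+1} = (171 - m_{i+1}^2)/d_i, a_{i+1} = floor((a_0 + m_{i+1})/d_{i+1}):
  m_1 = 1*13 - 0 = 13, d_1 = (171 - 13^2)/1 = 2/1 = 2, a_1 = floor((13 + 13)/2) = 13.
  m_2 = 2*13 - 13 = 13, d_2 = (171 - 13^2)/2 = 2/2 = 1, a_2 = floor((13 + 13)/1) = 26.
  m_3 = 1*26 - 13 = 13, d_3 = (171 - 13^2)/1 = 2/1 = 2: (m_3, d_3) = (m_1, d_1) = (13, 2), so from here the quotients repeat a_1, a_2; the period length is 2.
So sqrt(171) = [13; (13, 26)] with period length k = 2.
k is even, so the fundamental solution of x^2 - 171y^2 = 1 is (p_{k-1}, q_{k-1}) = (p_1, q_1); compute convergents through index 1.
Convergents (p_i = a_i*p_{i-1} + p_{i-2}, q_i = a_i*q_{i-1} + q_{i-2} with p_{-2}=0, p_{-1}=1, q_{-2}=1, q_{-1}=0):
  i=0: a_0=13, p_0 = 13*1 + 0 = 13, q_0 = 13*0 + 1 = 1.
  i=1: a_1=13, p_1 = 13*13 + 1 = 170, q_1 = 13*1 + 0 = 13.
Check: 170^2 - 171*13^2 = 28900 - 28899 = 1, so (x, y) = (170, 13) solves the equation, and by the theorem it is the least positive solution.

(x, y) = (170, 13)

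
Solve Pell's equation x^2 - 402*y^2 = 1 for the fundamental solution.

First expand sqrt(402) as a continued fraction. With x_i = (sqrt(402) + m_i)/d_i and (m_0, d_0) = (0, 1): a_0 = floor(sqrt(402)) = 20, since 20^2 = 400 <= 402 < 441 = 21^2.
Iterate m_{i+1} = d_i*a_i - m_i, d_{i+1} = (402 - m_{i+1}^2)/d_i, a_{i+1} = floor((a_0 + m_{i+1})/d_{i+1}):
  m_1 = 1*20 - 0 = 20, d_1 = (402 - 20^2)/1 = 2/1 = 2, a_1 = floor((20 + 20)/2) = 20.
  m_2 = 2*20 - 20 = 20, d_2 = (402 - 20^2)/2 = 2/2 = 1, a_2 = floor((20 + 20)/1) = 40.
  m_3 = 1*40 - 20 = 20, d_3 = (402 - 20^2)/1 = 2/1 = 2: (m_3, d_3) = (m_1, d_1) = (20, 2), so from here the quotients repeat a_1, a_2; the period length is 2.
So sqrt(402) = [20; (20, 40)] with period length k = 2.
k is even, so the fundamental solution of x^2 - 402y^2 = 1 is (p_{k-1}, q_{k-1}) = (p_1, q_1); compute convergents through index 1.
Convergents (p_i = a_i*p_{i-1} + p_{i-2}, q_i = a_i*q_{i-1} + q_{i-2} with p_{-2}=0, p_{-1}=1, q_{-2}=1, q_{-1}=0):
  i=0: a_0=20, p_0 = 20*1 + 0 = 20, q_0 = 20*0 + 1 = 1.
  i=1: a_1=20, p_1 = 20*20 + 1 = 401, q_1 = 20*1 + 0 = 20.
Check: 401^2 - 402*20^2 = 160801 - 160800 = 1, so (x, y) = (401, 20) solves the equation, and by the theorem it is the least positive solution.

(x, y) = (401, 20)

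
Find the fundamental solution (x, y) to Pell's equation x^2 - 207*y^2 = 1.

(x, y) = (1151, 80)

First expand sqrt(207) as a continued fraction. With x_i = (sqrt(207) + m_i)/d_i and (m_0, d_0) = (0, 1): a_0 = floor(sqrt(207)) = 14, since 14^2 = 196 <= 207 < 225 = 15^2.
Iterate m_{i+1} = d_i*a_i - m_i, d_{i+1} = (207 - m_{i+1}^2)/d_i, a_{i+1} = floor((a_0 + m_{i+1})/d_{i+1}):
  m_1 = 1*14 - 0 = 14, d_1 = (207 - 14^2)/1 = 11/1 = 11, a_1 = floor((14 + 14)/11) = 2.
  m_2 = 11*2 - 14 = 8, d_2 = (207 - 8^2)/11 = 143/11 = 13, a_2 = floor((14 + 8)/13) = 1.
  m_3 = 13*1 - 8 = 5, d_3 = (207 - 5^2)/13 = 182/13 = 14, a_3 = floor((14 + 5)/14) = 1.
  m_4 = 14*1 - 5 = 9, d_4 = (207 - 9^2)/14 = 126/14 = 9, a_4 = floor((14 + 9)/9) = 2.
  m_5 = 9*2 - 9 = 9, d_5 = (207 - 9^2)/9 = 126/9 = 14, a_5 = floor((14 + 9)/14) = 1.
  m_6 = 14*1 - 9 = 5, d_6 = (207 - 5^2)/14 = 182/14 = 13, a_6 = floor((14 + 5)/13) = 1.
  m_7 = 13*1 - 5 = 8, d_7 = (207 - 8^2)/13 = 143/13 = 11, a_7 = floor((14 + 8)/11) = 2.
  m_8 = 11*2 - 8 = 14, d_8 = (207 - 14^2)/11 = 11/11 = 1, a_8 = floor((14 + 14)/1) = 28.
  m_9 = 1*28 - 14 = 14, d_9 = (207 - 14^2)/1 = 11/1 = 11: (m_9, d_9) = (m_1, d_1) = (14, 11), so from here the quotients repeat a_1, ..., a_8; the period length is 8.
So sqrt(207) = [14; (2, 1, 1, 2, 1, 1, 2, 28)] with period length k = 8.
k is even, so the fundamental solution of x^2 - 207y^2 = 1 is (p_{k-1}, q_{k-1}) = (p_7, q_7); compute convergents through index 7.
Convergents (p_i = a_i*p_{i-1} + p_{i-2}, q_i = a_i*q_{i-1} + q_{i-2} with p_{-2}=0, p_{-1}=1, q_{-2}=1, q_{-1}=0):
  i=0: a_0=14, p_0 = 14*1 + 0 = 14, q_0 = 14*0 + 1 = 1.
  i=1: a_1=2, p_1 = 2*14 + 1 = 29, q_1 = 2*1 + 0 = 2.
  i=2: a_2=1, p_2 = 1*29 + 14 = 43, q_2 = 1*2 + 1 = 3.
  i=3: a_3=1, p_3 = 1*43 + 29 = 72, q_3 = 1*3 + 2 = 5.
  i=4: a_4=2, p_4 = 2*72 + 43 = 187, q_4 = 2*5 + 3 = 13.
  i=5: a_5=1, p_5 = 1*187 + 72 = 259, q_5 = 1*13 + 5 = 18.
  i=6: a_6=1, p_6 = 1*259 + 187 = 446, q_6 = 1*18 + 13 = 31.
  i=7: a_7=2, p_7 = 2*446 + 259 = 1151, q_7 = 2*31 + 18 = 80.
Check: 1151^2 - 207*80^2 = 1324801 - 1324800 = 1, so (x, y) = (1151, 80) solves the equation, and by the theorem it is the least positive solution.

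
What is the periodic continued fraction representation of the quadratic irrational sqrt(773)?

[27; (1, 4, 13, 1, 2, 2, 1, 13, 4, 1, 54)]

Write x_i = (sqrt(773) + m_i)/d_i with (m_0, d_0) = (0, 1). a_0 = floor(sqrt(773)) = 27, since 27^2 = 729 <= 773 < 784 = 28^2.
Iterate m_{i+1} = d_i*a_i - m_i, d_{i+1} = (773 - m_{i+1}^2)/d_i, a_{i+1} = floor((a_0 + m_{i+1})/d_{i+1}):
  m_1 = 1*27 - 0 = 27, d_1 = (773 - 27^2)/1 = 44/1 = 44, a_1 = floor((27 + 27)/44) = 1.
  m_2 = 44*1 - 27 = 17, d_2 = (773 - 17^2)/44 = 484/44 = 11, a_2 = floor((27 + 17)/11) = 4.
  m_3 = 11*4 - 17 = 27, d_3 = (773 - 27^2)/11 = 44/11 = 4, a_3 = floor((27 + 27)/4) = 13.
  m_4 = 4*13 - 27 = 25, d_4 = (773 - 25^2)/4 = 148/4 = 37, a_4 = floor((27 + 25)/37) = 1.
  m_5 = 37*1 - 25 = 12, d_5 = (773 - 12^2)/37 = 629/37 = 17, a_5 = floor((27 + 12)/17) = 2.
  m_6 = 17*2 - 12 = 22, d_6 = (773 - 22^2)/17 = 289/17 = 17, a_6 = floor((27 + 22)/17) = 2.
  m_7 = 17*2 - 22 = 12, d_7 = (773 - 12^2)/17 = 629/17 = 37, a_7 = floor((27 + 12)/37) = 1.
  m_8 = 37*1 - 12 = 25, d_8 = (773 - 25^2)/37 = 148/37 = 4, a_8 = floor((27 + 25)/4) = 13.
  m_9 = 4*13 - 25 = 27, d_9 = (773 - 27^2)/4 = 44/4 = 11, a_9 = floor((27 + 27)/11) = 4.
  m_10 = 11*4 - 27 = 17, d_10 = (773 - 17^2)/11 = 484/11 = 44, a_10 = floor((27 + 17)/44) = 1.
  m_11 = 44*1 - 17 = 27, d_11 = (773 - 27^2)/44 = 44/44 = 1, a_11 = floor((27 + 27)/1) = 54.
  m_12 = 1*54 - 27 = 27, d_12 = (773 - 27^2)/1 = 44/1 = 44: (m_12, d_12) = (m_1, d_1) = (27, 44), so from here the quotients repeat a_1, ..., a_11; the period length is 11.
Hence the expansion of sqrt(773) is a_0 = 27 followed by the repeating block 1, 4, 13, 1, 2, 2, 1, 13, 4, 1, 54 (period 11).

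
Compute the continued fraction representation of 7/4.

[1; 1, 3]

Run the Euclidean algorithm on 7 and 4; the successive quotients are the partial quotients a_0, a_1, ... (each step inverts the fractional part left over by the previous one):
  7 = 1*4 + 3, so a_0 = 1.
  4 = 1*3 + 1, so a_1 = 1.
  3 = 3*1 + 0, so a_2 = 3.
The remainder reaches 0 after 3 divisions, so the expansion has 3 partial quotients, read off in order.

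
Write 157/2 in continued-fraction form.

[78; 2]

Run the Euclidean algorithm on 157 and 2; the successive quotients are the partial quotients a_0, a_1, ... (each step inverts the fractional part left over by the previous one):
  157 = 78*2 + 1, so a_0 = 78.
  2 = 2*1 + 0, so a_1 = 2.
The remainder reaches 0 after 2 divisions, so the expansion has 2 partial quotients, read off in order.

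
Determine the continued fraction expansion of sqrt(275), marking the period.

Write x_i = (sqrt(275) + m_i)/d_i with (m_0, d_0) = (0, 1). a_0 = floor(sqrt(275)) = 16, since 16^2 = 256 <= 275 < 289 = 17^2.
Iterate m_{i+1} = d_i*a_i - m_i, d_{i+1} = (275 - m_{i+1}^2)/d_i, a_{i+1} = floor((a_0 + m_{i+1})/d_{i+1}):
  m_1 = 1*16 - 0 = 16, d_1 = (275 - 16^2)/1 = 19/1 = 19, a_1 = floor((16 + 16)/19) = 1.
  m_2 = 19*1 - 16 = 3, d_2 = (275 - 3^2)/19 = 266/19 = 14, a_2 = floor((16 + 3)/14) = 1.
  m_3 = 14*1 - 3 = 11, d_3 = (275 - 11^2)/14 = 154/14 = 11, a_3 = floor((16 + 11)/11) = 2.
  m_4 = 11*2 - 11 = 11, d_4 = (275 - 11^2)/11 = 154/11 = 14, a_4 = floor((16 + 11)/14) = 1.
  m_5 = 14*1 - 11 = 3, d_5 = (275 - 3^2)/14 = 266/14 = 19, a_5 = floor((16 + 3)/19) = 1.
  m_6 = 19*1 - 3 = 16, d_6 = (275 - 16^2)/19 = 19/19 = 1, a_6 = floor((16 + 16)/1) = 32.
  m_7 = 1*32 - 16 = 16, d_7 = (275 - 16^2)/1 = 19/1 = 19: (m_7, d_7) = (m_1, d_1) = (16, 19), so from here the quotients repeat a_1, ..., a_6; the period length is 6.
Hence the expansion of sqrt(275) is a_0 = 16 followed by the repeating block 1, 1, 2, 1, 1, 32 (period 6).

[16; (1, 1, 2, 1, 1, 32)]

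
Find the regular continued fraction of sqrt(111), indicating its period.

Write x_i = (sqrt(111) + m_i)/d_i with (m_0, d_0) = (0, 1). a_0 = floor(sqrt(111)) = 10, since 10^2 = 100 <= 111 < 121 = 11^2.
Iterate m_{i+1} = d_i*a_i - m_i, d_{i+1} = (111 - m_{i+1}^2)/d_i, a_{i+1} = floor((a_0 + m_{i+1})/d_{i+1}):
  m_1 = 1*10 - 0 = 10, d_1 = (111 - 10^2)/1 = 11/1 = 11, a_1 = floor((10 + 10)/11) = 1.
  m_2 = 11*1 - 10 = 1, d_2 = (111 - 1^2)/11 = 110/11 = 10, a_2 = floor((10 + 1)/10) = 1.
  m_3 = 10*1 - 1 = 9, d_3 = (111 - 9^2)/10 = 30/10 = 3, a_3 = floor((10 + 9)/3) = 6.
  m_4 = 3*6 - 9 = 9, d_4 = (111 - 9^2)/3 = 30/3 = 10, a_4 = floor((10 + 9)/10) = 1.
  m_5 = 10*1 - 9 = 1, d_5 = (111 - 1^2)/10 = 110/10 = 11, a_5 = floor((10 + 1)/11) = 1.
  m_6 = 11*1 - 1 = 10, d_6 = (111 - 10^2)/11 = 11/11 = 1, a_6 = floor((10 + 10)/1) = 20.
  m_7 = 1*20 - 10 = 10, d_7 = (111 - 10^2)/1 = 11/1 = 11: (m_7, d_7) = (m_1, d_1) = (10, 11), so from here the quotients repeat a_1, ..., a_6; the period length is 6.
Hence the expansion of sqrt(111) is a_0 = 10 followed by the repeating block 1, 1, 6, 1, 1, 20 (period 6).

[10; (1, 1, 6, 1, 1, 20)]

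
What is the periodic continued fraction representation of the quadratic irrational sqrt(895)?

[29; (1, 10, 1, 58)]

Write x_i = (sqrt(895) + m_i)/d_i with (m_0, d_0) = (0, 1). a_0 = floor(sqrt(895)) = 29, since 29^2 = 841 <= 895 < 900 = 30^2.
Iterate m_{i+1} = d_i*a_i - m_i, d_{i+1} = (895 - m_{i+1}^2)/d_i, a_{i+1} = floor((a_0 + m_{i+1})/d_{i+1}):
  m_1 = 1*29 - 0 = 29, d_1 = (895 - 29^2)/1 = 54/1 = 54, a_1 = floor((29 + 29)/54) = 1.
  m_2 = 54*1 - 29 = 25, d_2 = (895 - 25^2)/54 = 270/54 = 5, a_2 = floor((29 + 25)/5) = 10.
  m_3 = 5*10 - 25 = 25, d_3 = (895 - 25^2)/5 = 270/5 = 54, a_3 = floor((29 + 25)/54) = 1.
  m_4 = 54*1 - 25 = 29, d_4 = (895 - 29^2)/54 = 54/54 = 1, a_4 = floor((29 + 29)/1) = 58.
  m_5 = 1*58 - 29 = 29, d_5 = (895 - 29^2)/1 = 54/1 = 54: (m_5, d_5) = (m_1, d_1) = (29, 54), so from here the quotients repeat a_1, ..., a_4; the period length is 4.
Hence the expansion of sqrt(895) is a_0 = 29 followed by the repeating block 1, 10, 1, 58 (period 4).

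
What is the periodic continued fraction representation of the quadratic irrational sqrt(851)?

Write x_i = (sqrt(851) + m_i)/d_i with (m_0, d_0) = (0, 1). a_0 = floor(sqrt(851)) = 29, since 29^2 = 841 <= 851 < 900 = 30^2.
Iterate m_{i+1} = d_i*a_i - m_i, d_{i+1} = (851 - m_{i+1}^2)/d_i, a_{i+1} = floor((a_0 + m_{i+1})/d_{i+1}):
  m_1 = 1*29 - 0 = 29, d_1 = (851 - 29^2)/1 = 10/1 = 10, a_1 = floor((29 + 29)/10) = 5.
  m_2 = 10*5 - 29 = 21, d_2 = (851 - 21^2)/10 = 410/10 = 41, a_2 = floor((29 + 21)/41) = 1.
  m_3 = 41*1 - 21 = 20, d_3 = (851 - 20^2)/41 = 451/41 = 11, a_3 = floor((29 + 20)/11) = 4.
  m_4 = 11*4 - 20 = 24, d_4 = (851 - 24^2)/11 = 275/11 = 25, a_4 = floor((29 + 24)/25) = 2.
  m_5 = 25*2 - 24 = 26, d_5 = (851 - 26^2)/25 = 175/25 = 7, a_5 = floor((29 + 26)/7) = 7.
  m_6 = 7*7 - 26 = 23, d_6 = (851 - 23^2)/7 = 322/7 = 46, a_6 = floor((29 + 23)/46) = 1.
  m_7 = 46*1 - 23 = 23, d_7 = (851 - 23^2)/46 = 322/46 = 7, a_7 = floor((29 + 23)/7) = 7.
  m_8 = 7*7 - 23 = 26, d_8 = (851 - 26^2)/7 = 175/7 = 25, a_8 = floor((29 + 26)/25) = 2.
  m_9 = 25*2 - 26 = 24, d_9 = (851 - 24^2)/25 = 275/25 = 11, a_9 = floor((29 + 24)/11) = 4.
  m_10 = 11*4 - 24 = 20, d_10 = (851 - 20^2)/11 = 451/11 = 41, a_10 = floor((29 + 20)/41) = 1.
  m_11 = 41*1 - 20 = 21, d_11 = (851 - 21^2)/41 = 410/41 = 10, a_11 = floor((29 + 21)/10) = 5.
  m_12 = 10*5 - 21 = 29, d_12 = (851 - 29^2)/10 = 10/10 = 1, a_12 = floor((29 + 29)/1) = 58.
  m_13 = 1*58 - 29 = 29, d_13 = (851 - 29^2)/1 = 10/1 = 10: (m_13, d_13) = (m_1, d_1) = (29, 10), so from here the quotients repeat a_1, ..., a_12; the period length is 12.
Hence the expansion of sqrt(851) is a_0 = 29 followed by the repeating block 5, 1, 4, 2, 7, 1, 7, 2, 4, 1, 5, 58 (period 12).

[29; (5, 1, 4, 2, 7, 1, 7, 2, 4, 1, 5, 58)]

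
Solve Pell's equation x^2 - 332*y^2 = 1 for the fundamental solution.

First expand sqrt(332) as a continued fraction. With x_i = (sqrt(332) + m_i)/d_i and (m_0, d_0) = (0, 1): a_0 = floor(sqrt(332)) = 18, since 18^2 = 324 <= 332 < 361 = 19^2.
Iterate m_{i+1} = d_i*a_i - m_i, d_{i+1} = (332 - m_{i+1}^2)/d_i, a_{i+1} = floor((a_0 + m_{i+1})/d_{i+1}):
  m_1 = 1*18 - 0 = 18, d_1 = (332 - 18^2)/1 = 8/1 = 8, a_1 = floor((18 + 18)/8) = 4.
  m_2 = 8*4 - 18 = 14, d_2 = (332 - 14^2)/8 = 136/8 = 17, a_2 = floor((18 + 14)/17) = 1.
  m_3 = 17*1 - 14 = 3, d_3 = (332 - 3^2)/17 = 323/17 = 19, a_3 = floor((18 + 3)/19) = 1.
  m_4 = 19*1 - 3 = 16, d_4 = (332 - 16^2)/19 = 76/19 = 4, a_4 = floor((18 + 16)/4) = 8.
  m_5 = 4*8 - 16 = 16, d_5 = (332 - 16^2)/4 = 76/4 = 19, a_5 = floor((18 + 16)/19) = 1.
  m_6 = 19*1 - 16 = 3, d_6 = (332 - 3^2)/19 = 323/19 = 17, a_6 = floor((18 + 3)/17) = 1.
  m_7 = 17*1 - 3 = 14, d_7 = (332 - 14^2)/17 = 136/17 = 8, a_7 = floor((18 + 14)/8) = 4.
  m_8 = 8*4 - 14 = 18, d_8 = (332 - 18^2)/8 = 8/8 = 1, a_8 = floor((18 + 18)/1) = 36.
  m_9 = 1*36 - 18 = 18, d_9 = (332 - 18^2)/1 = 8/1 = 8: (m_9, d_9) = (m_1, d_1) = (18, 8), so from here the quotients repeat a_1, ..., a_8; the period length is 8.
So sqrt(332) = [18; (4, 1, 1, 8, 1, 1, 4, 36)] with period length k = 8.
k is even, so the fundamental solution of x^2 - 332y^2 = 1 is (p_{k-1}, q_{k-1}) = (p_7, q_7); compute convergents through index 7.
Convergents (p_i = a_i*p_{i-1} + p_{i-2}, q_i = a_i*q_{i-1} + q_{i-2} with p_{-2}=0, p_{-1}=1, q_{-2}=1, q_{-1}=0):
  i=0: a_0=18, p_0 = 18*1 + 0 = 18, q_0 = 18*0 + 1 = 1.
  i=1: a_1=4, p_1 = 4*18 + 1 = 73, q_1 = 4*1 + 0 = 4.
  i=2: a_2=1, p_2 = 1*73 + 18 = 91, q_2 = 1*4 + 1 = 5.
  i=3: a_3=1, p_3 = 1*91 + 73 = 164, q_3 = 1*5 + 4 = 9.
  i=4: a_4=8, p_4 = 8*164 + 91 = 1403, q_4 = 8*9 + 5 = 77.
  i=5: a_5=1, p_5 = 1*1403 + 164 = 1567, q_5 = 1*77 + 9 = 86.
  i=6: a_6=1, p_6 = 1*1567 + 1403 = 2970, q_6 = 1*86 + 77 = 163.
  i=7: a_7=4, p_7 = 4*2970 + 1567 = 13447, q_7 = 4*163 + 86 = 738.
Check: 13447^2 - 332*738^2 = 180821809 - 180821808 = 1, so (x, y) = (13447, 738) solves the equation, and by the theorem it is the least positive solution.

(x, y) = (13447, 738)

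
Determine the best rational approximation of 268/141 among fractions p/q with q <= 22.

19/10

Expand x = 268/141 as a continued fraction with the Euclidean algorithm:
  268 = 1*141 + 127, so a_0 = 1.
  141 = 1*127 + 14, so a_1 = 1.
  127 = 9*14 + 1, so a_2 = 9.
  14 = 14*1 + 0, so a_3 = 14.
so x = [1; 1, 9, 14].
Convergents (p_i = a_i*p_{i-1} + p_{i-2}, q_i = a_i*q_{i-1} + q_{i-2} with p_{-2}=0, p_{-1}=1, q_{-2}=1, q_{-1}=0), until the denominator exceeds 22:
  i=0: a_0=1, p_0 = 1*1 + 0 = 1, q_0 = 1*0 + 1 = 1.
  i=1: a_1=1, p_1 = 1*1 + 1 = 2, q_1 = 1*1 + 0 = 1.
  i=2: a_2=9, p_2 = 9*2 + 1 = 19, q_2 = 9*1 + 1 = 10.
  i=3: a_3=14, p_3 = 14*19 + 2 = 268, q_3 = 14*10 + 1 = 141.
q_3 = 141 > 22, so the last convergent with denominator <= 22 is p_2/q_2 = 19/10.
The closest fraction with denominator <= 22 is either p_2/q_2 or the intermediate fraction (k*p_2 + p_1)/(k*q_2 + q_1) with the largest k >= 1 whose denominator stays <= 22; these approach x as k grows, and every other convergent or intermediate fraction in range is farther away.
Largest k: floor((22 - q_1)/q_2) = floor((22 - 1)/10) = 2.
That gives (2*19 + 2)/(2*10 + 1) = 40/21.
Compare the errors: |x - 19/10| = |268*10 - 19*141|/(141*10) = 1/1410, and |x - 40/21| = |268*21 - 40*141|/(141*21) = 12/2961.
Cross-multiplying, 1*2961 = 2961 < 16920 = 12*1410, so 1/1410 is smaller: the convergent 19/10 is closer to x than 40/21.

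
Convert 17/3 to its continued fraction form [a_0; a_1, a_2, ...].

[5; 1, 2]

Run the Euclidean algorithm on 17 and 3; the successive quotients are the partial quotients a_0, a_1, ... (each step inverts the fractional part left over by the previous one):
  17 = 5*3 + 2, so a_0 = 5.
  3 = 1*2 + 1, so a_1 = 1.
  2 = 2*1 + 0, so a_2 = 2.
The remainder reaches 0 after 3 divisions, so the expansion has 3 partial quotients, read off in order.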